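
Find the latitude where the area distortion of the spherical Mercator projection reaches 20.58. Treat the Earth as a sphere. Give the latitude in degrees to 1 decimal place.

77.3°

Mercator areal scale is sec²φ.
sec²φ = 20.58  ⇒  cos²φ = 0.04859  ⇒  cos φ = 0.2204.
φ = arccos(0.2204) ≈ 77.3°.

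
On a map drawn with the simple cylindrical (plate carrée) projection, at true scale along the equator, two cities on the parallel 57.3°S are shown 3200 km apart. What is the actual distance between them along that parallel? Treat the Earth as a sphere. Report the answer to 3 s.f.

For the equirectangular projection with φ₀ = 0 (plate carrée), h = 1 along meridians and k = sec φ along parallels.
Along the parallel at 57.3°, map distances are exaggerated by k = sec 57.3° = 1.851.
True distance = 3200 / 1.851 = 3200 × cos 57.3° ≈ 1730 km.

1730 km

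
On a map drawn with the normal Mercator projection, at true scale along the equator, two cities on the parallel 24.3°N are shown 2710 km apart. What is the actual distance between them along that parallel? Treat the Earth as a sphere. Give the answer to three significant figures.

For Mercator, h = k = sec φ (a conformal cylindrical projection has a single point scale, 1/cos φ).
Along the parallel at 24.3°, map distances are exaggerated by k = sec 24.3° = 1.097.
True distance = 2710 / 1.097 = 2710 × cos 24.3° ≈ 2470 km.

2470 km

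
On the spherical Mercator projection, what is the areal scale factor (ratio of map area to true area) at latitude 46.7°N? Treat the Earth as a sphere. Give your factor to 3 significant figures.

For Mercator, h = k = sec φ (a conformal cylindrical projection has a single point scale, 1/cos φ).
Areal scale = k² = sec²φ = 1/cos²(46.7°) = 1/0.6858² = 2.126.

2.13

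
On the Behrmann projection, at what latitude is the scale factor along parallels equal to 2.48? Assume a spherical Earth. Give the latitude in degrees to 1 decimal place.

The Behrmann projection is cylindrical equal-area with φ₀ = 30°. Cylindrical equal-area (φ₀ = 30°): h = cos φ / cos 30° along meridians, k = cos 30° / cos φ along parallels; h·k = 1.
k = cos φ₀ / cos φ = 2.48  ⇒  cos φ = cos 30° / 2.48 = 0.3492.
φ = arccos(0.3492) ≈ 69.6°.

69.6°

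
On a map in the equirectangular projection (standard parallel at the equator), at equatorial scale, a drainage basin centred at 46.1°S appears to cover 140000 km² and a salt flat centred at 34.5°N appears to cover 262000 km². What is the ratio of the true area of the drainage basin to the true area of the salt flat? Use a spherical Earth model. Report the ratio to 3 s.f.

0.450

Plate carrée has h = 1 and k = sec φ, giving areal scale sec φ; true area = (apparent area) · cos φ.
True area of drainage basin: 140000 × cos(46.1°) = 140000 × 0.6934 = 97080 km².
True area of salt flat: 262000 × cos(34.5°) = 262000 × 0.8241 = 215900 km².
Ratio = 97080 / 215900 ≈ 0.450.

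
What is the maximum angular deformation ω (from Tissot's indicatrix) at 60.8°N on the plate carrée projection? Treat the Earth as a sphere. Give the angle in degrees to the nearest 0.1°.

40.3°

For the equirectangular projection with φ₀ = 0 (plate carrée), h = 1 along meridians and k = sec φ along parallels.
At 60.8°: h = 1.000, k = 2.050; principal scales a = 2.050, b = 1.000.
sin(ω/2) = (a − b)/(a + b) = 1.050/3.050 = 0.3442, so ω = 2 arcsin(0.3442) ≈ 40.3°.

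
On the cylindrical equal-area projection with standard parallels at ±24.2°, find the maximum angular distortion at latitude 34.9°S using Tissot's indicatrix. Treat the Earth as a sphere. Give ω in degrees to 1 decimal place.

Cylindrical equal-area (φ₀ = 24.2°): h = cos φ / cos 24.2° along meridians, k = cos 24.2° / cos φ along parallels; h·k = 1.
At 34.9°: h = 0.8992, k = 1.112; principal scales a = 1.112, b = 0.8992.
sin(ω/2) = (a − b)/(a + b) = 0.2130/2.011 = 0.1059, so ω = 2 arcsin(0.1059) ≈ 12.2°.

12.2°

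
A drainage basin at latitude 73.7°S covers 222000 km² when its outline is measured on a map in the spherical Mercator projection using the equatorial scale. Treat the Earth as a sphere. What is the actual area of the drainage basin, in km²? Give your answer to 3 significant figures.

17500 km²

The Mercator projection is conformal; its linear scale factor is the same in every direction and equals sec φ = 1/cos φ.
Areal scale = k² = sec²φ = 1/cos²(73.7°) = 1/0.2807² = 12.69.
True area = apparent / (areal scale) = 222000 / 12.69 ≈ 17500 km².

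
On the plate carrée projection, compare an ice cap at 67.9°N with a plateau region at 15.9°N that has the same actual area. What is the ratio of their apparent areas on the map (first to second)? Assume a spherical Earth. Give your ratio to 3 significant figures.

2.56

For the equirectangular projection with φ₀ = 0 (plate carrée), h = 1 along meridians and k = sec φ along parallels.
Areal scale at 67.9°: h·k = 1.000 × 2.658 = 2.658.
Areal scale at 15.9°: h·k = 1.000 × 1.040 = 1.040.
Ratio = 2.658/1.040 ≈ 2.56.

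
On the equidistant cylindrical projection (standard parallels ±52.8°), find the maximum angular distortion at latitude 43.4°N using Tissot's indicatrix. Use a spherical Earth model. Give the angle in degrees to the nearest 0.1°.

10.5°

In the equirectangular projection with standard parallel φ₀ = 52.8° (x = Rλ cos φ₀, y = Rφ), meridians are true-scale (h = 1) and the parallel scale is k = cos φ₀ / cos φ.
At 43.4°: h = 1.000, k = 0.8321; principal scales a = 1.000, b = 0.8321.
sin(ω/2) = (a − b)/(a + b) = 0.1679/1.832 = 0.09163, so ω = 2 arcsin(0.09163) ≈ 10.5°.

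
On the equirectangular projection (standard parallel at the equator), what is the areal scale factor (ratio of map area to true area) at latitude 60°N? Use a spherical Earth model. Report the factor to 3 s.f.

2.00

Plate carrée maps x = Rλ, y = Rφ. The meridian scale is h = 1 and the parallel scale is k = 1/cos φ = sec φ.
Areal scale = h·k = 1 × sec φ; at 60°, h = 1.000, k = 2.000, so h·k = 2.000.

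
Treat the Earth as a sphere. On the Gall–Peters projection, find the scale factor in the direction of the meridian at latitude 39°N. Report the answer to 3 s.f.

Gall–Peters is a cylindrical equal-area projection with standard parallels at ±45°. For cylindrical equal-area with standard parallel φ₀, h = cos φ / cos φ₀ and k = cos φ₀ / cos φ, so h·k = 1.
h = cos 39° / cos 45° = 0.7771/0.7071 = 1.099.

1.10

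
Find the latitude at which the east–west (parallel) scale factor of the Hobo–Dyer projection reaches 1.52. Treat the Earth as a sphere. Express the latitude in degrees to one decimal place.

58.5°

Hobo–Dyer is a cylindrical equal-area projection with standard parallels at ±37.5°. A cylindrical equal-area projection with standard parallel φ₀ has meridian scale h = cos φ / cos φ₀ and parallel scale k = cos φ₀ / cos φ (so areas are preserved, h·k = 1).
k = cos φ₀ / cos φ = 1.52  ⇒  cos φ = cos 37.5° / 1.52 = 0.5219.
φ = arccos(0.5219) ≈ 58.5°.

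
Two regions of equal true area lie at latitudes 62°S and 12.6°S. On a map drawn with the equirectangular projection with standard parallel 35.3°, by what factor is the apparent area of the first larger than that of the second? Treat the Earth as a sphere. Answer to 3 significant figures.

2.08

With standard parallel φ₀ = 35.3°, the equirectangular projection gives x = Rλ cos φ₀, y = Rφ, so h = 1 and k = cos 35.3° / cos φ.
Areal scale at 62°: h·k = 1.000 × 1.738 = 1.738.
Areal scale at 12.6°: h·k = 1.000 × 0.8363 = 0.8363.
Ratio = 1.738/0.8363 ≈ 2.08.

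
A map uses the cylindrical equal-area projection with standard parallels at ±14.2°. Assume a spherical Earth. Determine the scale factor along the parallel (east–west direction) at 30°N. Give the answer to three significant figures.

A cylindrical equal-area projection with standard parallel φ₀ has meridian scale h = cos φ / cos φ₀ and parallel scale k = cos φ₀ / cos φ (so areas are preserved, h·k = 1).
k = cos 14.2° / cos 30° = 0.9694/0.8660 = 1.119.

1.12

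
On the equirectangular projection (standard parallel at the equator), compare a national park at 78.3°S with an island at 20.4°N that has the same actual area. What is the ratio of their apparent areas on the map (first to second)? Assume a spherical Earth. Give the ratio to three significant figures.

In the plate carrée (x = Rλ, y = Rφ), meridians are true-scale (h = 1) and parallels are stretched by k = sec φ.
Areal scale at 78.3°: h·k = 1.000 × 4.931 = 4.931.
Areal scale at 20.4°: h·k = 1.000 × 1.067 = 1.067.
Ratio = 4.931/1.067 ≈ 4.62.

4.62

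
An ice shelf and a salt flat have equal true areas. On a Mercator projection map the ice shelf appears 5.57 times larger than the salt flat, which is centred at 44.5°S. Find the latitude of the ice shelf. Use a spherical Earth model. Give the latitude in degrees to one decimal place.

On Mercator, (apparent₁)/(apparent₂) = sec²φ₁ / sec²φ₂ when true areas are equal.
cos²φ₂ / cos²φ₁ = 5.57  ⇒  cos φ₁ = cos 44.5° / √5.57 = 0.7133/2.360 = 0.3022.
φ₁ = arccos(0.3022) ≈ 72.4°.

72.4°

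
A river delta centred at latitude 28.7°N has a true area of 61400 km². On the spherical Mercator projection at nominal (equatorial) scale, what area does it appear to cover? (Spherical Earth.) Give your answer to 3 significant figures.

For Mercator, h = k = sec φ (a conformal cylindrical projection has a single point scale, 1/cos φ).
Areal scale = k² = sec²φ = 1/cos²(28.7°) = 1/0.8771² = 1.300.
Apparent area = 61400 × 1.300 ≈ 79800 km².

79800 km²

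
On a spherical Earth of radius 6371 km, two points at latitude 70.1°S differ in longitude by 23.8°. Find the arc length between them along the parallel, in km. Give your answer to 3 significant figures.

901 km

Arc length along a parallel = R cos φ · Δλ (with Δλ in radians).
= 6371 × cos 70.1° × (23.8° × π/180) = 6371 × 0.3404 × 0.4154 ≈ 901 km.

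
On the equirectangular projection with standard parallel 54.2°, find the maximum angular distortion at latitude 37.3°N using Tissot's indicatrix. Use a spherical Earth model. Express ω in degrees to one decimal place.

The equidistant cylindrical projection with φ₀ = 54.2° has h = 1 (meridians true) and k = cos φ₀ / cos φ along parallels.
At 37.3°: h = 1.000, k = 0.7354; principal scales a = 1.000, b = 0.7354.
sin(ω/2) = (a − b)/(a + b) = 0.2646/1.735 = 0.1525, so ω = 2 arcsin(0.1525) ≈ 17.5°.

17.5°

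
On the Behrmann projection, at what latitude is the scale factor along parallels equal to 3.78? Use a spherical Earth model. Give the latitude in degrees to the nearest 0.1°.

76.8°

Behrmann is a cylindrical equal-area projection with standard parallels at ±30°. For cylindrical equal-area with standard parallel φ₀, h = cos φ / cos φ₀ and k = cos φ₀ / cos φ, so h·k = 1.
k = cos φ₀ / cos φ = 3.78  ⇒  cos φ = cos 30° / 3.78 = 0.2291.
φ = arccos(0.2291) ≈ 76.8°.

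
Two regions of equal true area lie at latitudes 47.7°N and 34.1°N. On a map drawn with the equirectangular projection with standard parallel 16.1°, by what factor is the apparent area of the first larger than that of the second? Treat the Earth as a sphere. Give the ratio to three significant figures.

1.23

With standard parallel φ₀ = 16.1°, the equirectangular projection gives x = Rλ cos φ₀, y = Rφ, so h = 1 and k = cos 16.1° / cos φ.
Areal scale at 47.7°: h·k = 1.000 × 1.428 = 1.428.
Areal scale at 34.1°: h·k = 1.000 × 1.160 = 1.160.
Ratio = 1.428/1.160 ≈ 1.23.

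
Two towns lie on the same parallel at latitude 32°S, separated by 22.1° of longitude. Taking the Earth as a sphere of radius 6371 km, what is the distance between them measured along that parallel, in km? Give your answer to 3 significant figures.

Arc length along a parallel = R cos φ · Δλ (with Δλ in radians).
= 6371 × cos 32° × (22.1° × π/180) = 6371 × 0.8480 × 0.3857 ≈ 2080 km.

2080 km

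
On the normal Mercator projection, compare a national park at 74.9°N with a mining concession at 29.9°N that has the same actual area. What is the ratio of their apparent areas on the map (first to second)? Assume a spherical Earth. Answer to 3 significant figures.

11.1

On Mercator, area is exaggerated by sec²φ = 1/cos²φ.
At 74.9°: sec²(74.9°) = 1/0.2605² = 14.74.
At 29.9°: sec²(29.9°) = 1/0.8669² = 1.331.
Ratio = 14.74/1.331 = cos²(29.9°)/cos²(74.9°) ≈ 11.1.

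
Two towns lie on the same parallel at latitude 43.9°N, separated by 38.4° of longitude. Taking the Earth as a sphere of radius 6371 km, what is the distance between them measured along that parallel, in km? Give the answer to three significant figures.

Arc length along a parallel = R cos φ · Δλ (with Δλ in radians).
= 6371 × cos 43.9° × (38.4° × π/180) = 6371 × 0.7206 × 0.6702 ≈ 3080 km.

3080 km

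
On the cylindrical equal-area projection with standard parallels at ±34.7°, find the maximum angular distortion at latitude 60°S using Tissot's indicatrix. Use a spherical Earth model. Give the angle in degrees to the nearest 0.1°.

A cylindrical equal-area projection with standard parallel φ₀ has meridian scale h = cos φ / cos φ₀ and parallel scale k = cos φ₀ / cos φ (so areas are preserved, h·k = 1).
At 60°: h = 0.6082, k = 1.644; principal scales a = 1.644, b = 0.6082.
sin(ω/2) = (a − b)/(a + b) = 1.036/2.252 = 0.4600, so ω = 2 arcsin(0.4600) ≈ 54.8°.

54.8°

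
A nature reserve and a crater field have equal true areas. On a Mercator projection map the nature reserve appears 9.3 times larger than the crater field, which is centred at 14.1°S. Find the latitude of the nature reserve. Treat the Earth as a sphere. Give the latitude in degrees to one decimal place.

On Mercator, (apparent₁)/(apparent₂) = sec²φ₁ / sec²φ₂ when true areas are equal.
cos²φ₂ / cos²φ₁ = 9.3  ⇒  cos φ₁ = cos 14.1° / √9.3 = 0.9699/3.050 = 0.3180.
φ₁ = arccos(0.3180) ≈ 71.5°.

71.5°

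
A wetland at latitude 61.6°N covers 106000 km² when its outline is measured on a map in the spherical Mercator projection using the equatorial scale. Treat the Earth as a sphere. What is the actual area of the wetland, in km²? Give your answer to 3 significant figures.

The Mercator projection is conformal; its linear scale factor is the same in every direction and equals sec φ = 1/cos φ.
Areal scale = k² = sec²φ = 1/cos²(61.6°) = 1/0.4756² = 4.421.
True area = apparent / (areal scale) = 106000 / 4.421 ≈ 24000 km².

24000 km²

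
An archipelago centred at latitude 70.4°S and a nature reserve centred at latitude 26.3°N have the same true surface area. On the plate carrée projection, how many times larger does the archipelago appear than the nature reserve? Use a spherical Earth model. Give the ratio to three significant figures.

In the plate carrée (x = Rλ, y = Rφ), meridians are true-scale (h = 1) and parallels are stretched by k = sec φ.
Areal scale at 70.4°: h·k = 1.000 × 2.981 = 2.981.
Areal scale at 26.3°: h·k = 1.000 × 1.115 = 1.115.
Ratio = 2.981/1.115 ≈ 2.67.

2.67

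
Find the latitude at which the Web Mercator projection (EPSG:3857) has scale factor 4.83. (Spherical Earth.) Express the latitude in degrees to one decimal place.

78.1°

Mercator scale is k = sec φ = 1/cos φ.
1/cos φ = 4.83  ⇒  cos φ = 0.2070  ⇒  φ = arccos(0.2070) ≈ 78.1°.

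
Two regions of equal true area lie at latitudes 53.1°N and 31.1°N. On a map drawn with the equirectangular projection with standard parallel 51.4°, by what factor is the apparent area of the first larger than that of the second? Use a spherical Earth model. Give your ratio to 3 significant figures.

The equidistant cylindrical projection with φ₀ = 51.4° has h = 1 (meridians true) and k = cos φ₀ / cos φ along parallels.
Areal scale at 53.1°: h·k = 1.000 × 1.039 = 1.039.
Areal scale at 31.1°: h·k = 1.000 × 0.7286 = 0.7286.
Ratio = 1.039/0.7286 ≈ 1.43.

1.43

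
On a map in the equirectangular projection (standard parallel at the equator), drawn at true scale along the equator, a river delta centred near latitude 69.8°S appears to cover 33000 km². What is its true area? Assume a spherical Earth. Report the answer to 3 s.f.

For the equirectangular projection with φ₀ = 0 (plate carrée), h = 1 along meridians and k = sec φ along parallels.
Areal scale = h·k = 1 × sec φ; at 69.8°, h = 1.000, k = 2.896, so h·k = 2.896.
True area = apparent / (areal scale) = 33000 / 2.896 ≈ 11400 km².

11400 km²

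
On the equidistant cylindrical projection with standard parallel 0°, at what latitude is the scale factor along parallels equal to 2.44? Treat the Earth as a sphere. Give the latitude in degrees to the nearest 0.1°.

Plate carrée: h = 1, k = sec φ along parallels.
sec φ = 2.44  ⇒  cos φ = 0.4098  ⇒  φ ≈ 65.8°.

65.8°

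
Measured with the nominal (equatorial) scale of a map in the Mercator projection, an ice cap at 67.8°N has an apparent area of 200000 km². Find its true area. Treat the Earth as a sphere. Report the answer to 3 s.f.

28600 km²

The Mercator projection is conformal; its linear scale factor is the same in every direction and equals sec φ = 1/cos φ.
Areal scale = k² = sec²φ = 1/cos²(67.8°) = 1/0.3778² = 7.005.
True area = apparent / (areal scale) = 200000 / 7.005 ≈ 28600 km².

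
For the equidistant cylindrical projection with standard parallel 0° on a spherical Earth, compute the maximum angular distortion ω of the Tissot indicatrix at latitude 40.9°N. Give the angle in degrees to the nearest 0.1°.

16.0°

In the plate carrée (x = Rλ, y = Rφ), meridians are true-scale (h = 1) and parallels are stretched by k = sec φ.
At 40.9°: h = 1.000, k = 1.323; principal scales a = 1.323, b = 1.000.
sin(ω/2) = (a − b)/(a + b) = 0.3230/2.323 = 0.1390, so ω = 2 arcsin(0.1390) ≈ 16.0°.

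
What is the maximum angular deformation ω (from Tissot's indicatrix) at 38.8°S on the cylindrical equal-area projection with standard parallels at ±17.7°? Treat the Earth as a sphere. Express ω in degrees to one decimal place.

A cylindrical equal-area projection with standard parallel φ₀ has meridian scale h = cos φ / cos φ₀ and parallel scale k = cos φ₀ / cos φ (so areas are preserved, h·k = 1).
At 38.8°: h = 0.8181, k = 1.222; principal scales a = 1.222, b = 0.8181.
sin(ω/2) = (a − b)/(a + b) = 0.4043/2.040 = 0.1982, so ω = 2 arcsin(0.1982) ≈ 22.9°.

22.9°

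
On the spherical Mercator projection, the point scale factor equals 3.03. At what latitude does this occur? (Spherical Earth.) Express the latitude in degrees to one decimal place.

70.7°

Mercator scale is k = sec φ = 1/cos φ.
1/cos φ = 3.03  ⇒  cos φ = 0.3300  ⇒  φ = arccos(0.3300) ≈ 70.7°.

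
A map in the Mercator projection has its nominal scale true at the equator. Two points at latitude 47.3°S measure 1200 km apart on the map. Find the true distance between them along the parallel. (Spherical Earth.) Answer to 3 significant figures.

814 km

The Mercator projection is conformal; its linear scale factor is the same in every direction and equals sec φ = 1/cos φ.
Along the parallel at 47.3°, map distances are exaggerated by k = sec 47.3° = 1.475.
True distance = 1200 / 1.475 = 1200 × cos 47.3° ≈ 814 km.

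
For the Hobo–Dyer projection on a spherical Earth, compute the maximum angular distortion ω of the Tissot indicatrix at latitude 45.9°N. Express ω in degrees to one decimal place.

Hobo–Dyer is a cylindrical equal-area projection with standard parallels at ±37.5°. For cylindrical equal-area with standard parallel φ₀, h = cos φ / cos φ₀ and k = cos φ₀ / cos φ, so h·k = 1.
At 45.9°: h = 0.8772, k = 1.140; principal scales a = 1.140, b = 0.8772.
sin(ω/2) = (a − b)/(a + b) = 0.2628/2.017 = 0.1303, so ω = 2 arcsin(0.1303) ≈ 15.0°.

15.0°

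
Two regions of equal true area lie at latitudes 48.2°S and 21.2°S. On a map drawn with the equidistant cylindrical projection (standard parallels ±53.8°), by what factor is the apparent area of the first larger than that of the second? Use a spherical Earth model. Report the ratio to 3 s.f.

1.40

With standard parallel φ₀ = 53.8°, the equirectangular projection gives x = Rλ cos φ₀, y = Rφ, so h = 1 and k = cos 53.8° / cos φ.
Areal scale at 48.2°: h·k = 1.000 × 0.8861 = 0.8861.
Areal scale at 21.2°: h·k = 1.000 × 0.6335 = 0.6335.
Ratio = 0.8861/0.6335 ≈ 1.40.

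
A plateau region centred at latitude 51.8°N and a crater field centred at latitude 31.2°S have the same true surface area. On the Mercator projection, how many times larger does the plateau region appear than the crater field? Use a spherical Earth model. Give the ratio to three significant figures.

Mercator is conformal with k = sec φ, so areal scale = k² = sec²φ.
At 51.8°: sec²(51.8°) = 1/0.6184² = 2.615.
At 31.2°: sec²(31.2°) = 1/0.8554² = 1.367.
Ratio = 2.615/1.367 = cos²(31.2°)/cos²(51.8°) ≈ 1.91.

1.91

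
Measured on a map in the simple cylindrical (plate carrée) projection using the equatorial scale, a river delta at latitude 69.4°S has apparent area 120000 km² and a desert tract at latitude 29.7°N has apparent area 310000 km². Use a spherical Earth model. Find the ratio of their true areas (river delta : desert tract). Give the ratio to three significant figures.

0.157

On the plate carrée, areal scale = h·k = 1 × sec φ, so true area = apparent × cos φ.
True area of river delta: 120000 × cos(69.4°) = 120000 × 0.3518 = 42220 km².
True area of desert tract: 310000 × cos(29.7°) = 310000 × 0.8686 = 269300 km².
Ratio = 42220 / 269300 ≈ 0.157.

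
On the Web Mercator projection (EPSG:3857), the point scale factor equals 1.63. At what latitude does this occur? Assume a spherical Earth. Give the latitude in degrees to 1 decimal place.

Mercator scale is k = sec φ = 1/cos φ.
1/cos φ = 1.63  ⇒  cos φ = 0.6135  ⇒  φ = arccos(0.6135) ≈ 52.2°.

52.2°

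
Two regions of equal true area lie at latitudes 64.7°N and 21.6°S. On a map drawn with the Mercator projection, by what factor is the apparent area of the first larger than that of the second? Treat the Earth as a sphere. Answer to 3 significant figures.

On Mercator, area is exaggerated by sec²φ = 1/cos²φ.
At 64.7°: sec²(64.7°) = 1/0.4274² = 5.475.
At 21.6°: sec²(21.6°) = 1/0.9298² = 1.157.
Ratio = 5.475/1.157 = cos²(21.6°)/cos²(64.7°) ≈ 4.73.

4.73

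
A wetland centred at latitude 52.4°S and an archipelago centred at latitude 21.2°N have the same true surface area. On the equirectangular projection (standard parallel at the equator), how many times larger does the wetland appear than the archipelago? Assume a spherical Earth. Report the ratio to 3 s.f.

Plate carrée maps x = Rλ, y = Rφ. The meridian scale is h = 1 and the parallel scale is k = 1/cos φ = sec φ.
Areal scale at 52.4°: h·k = 1.000 × 1.639 = 1.639.
Areal scale at 21.2°: h·k = 1.000 × 1.073 = 1.073.
Ratio = 1.639/1.073 ≈ 1.53.

1.53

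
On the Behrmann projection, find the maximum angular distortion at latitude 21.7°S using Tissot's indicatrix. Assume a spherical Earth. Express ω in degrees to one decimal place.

8.1°

The Behrmann projection is cylindrical equal-area with φ₀ = 30°. A cylindrical equal-area projection with standard parallel φ₀ has meridian scale h = cos φ / cos φ₀ and parallel scale k = cos φ₀ / cos φ (so areas are preserved, h·k = 1).
At 21.7°: h = 1.073, k = 0.9321; principal scales a = 1.073, b = 0.9321.
sin(ω/2) = (a − b)/(a + b) = 0.1408/2.005 = 0.07022, so ω = 2 arcsin(0.07022) ≈ 8.1°.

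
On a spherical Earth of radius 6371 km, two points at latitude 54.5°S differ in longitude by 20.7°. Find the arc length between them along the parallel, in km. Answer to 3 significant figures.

1340 km

Arc length along a parallel = R cos φ · Δλ (with Δλ in radians).
= 6371 × cos 54.5° × (20.7° × π/180) = 6371 × 0.5807 × 0.3613 ≈ 1340 km.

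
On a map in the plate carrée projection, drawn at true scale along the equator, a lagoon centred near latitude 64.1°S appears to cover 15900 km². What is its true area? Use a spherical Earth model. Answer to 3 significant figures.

Plate carrée maps x = Rλ, y = Rφ. The meridian scale is h = 1 and the parallel scale is k = 1/cos φ = sec φ.
Areal scale = h·k = 1 × sec φ; at 64.1°, h = 1.000, k = 2.289, so h·k = 2.289.
True area = apparent / (areal scale) = 15900 / 2.289 ≈ 6950 km².

6950 km²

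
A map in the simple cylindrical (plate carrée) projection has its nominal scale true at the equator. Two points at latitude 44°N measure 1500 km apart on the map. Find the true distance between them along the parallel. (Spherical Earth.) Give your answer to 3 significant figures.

For the equirectangular projection with φ₀ = 0 (plate carrée), h = 1 along meridians and k = sec φ along parallels.
Along the parallel at 44°, map distances are exaggerated by k = sec 44° = 1.390.
True distance = 1500 / 1.390 = 1500 × cos 44° ≈ 1080 km.

1080 km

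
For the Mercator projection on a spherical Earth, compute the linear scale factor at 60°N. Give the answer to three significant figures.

The Mercator projection is conformal; its linear scale factor is the same in every direction and equals sec φ = 1/cos φ.
k = 1/cos 60° = 1/0.5000 = 2.000.

2.00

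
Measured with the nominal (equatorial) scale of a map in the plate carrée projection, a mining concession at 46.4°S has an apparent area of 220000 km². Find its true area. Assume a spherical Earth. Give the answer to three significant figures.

In the plate carrée (x = Rλ, y = Rφ), meridians are true-scale (h = 1) and parallels are stretched by k = sec φ.
Areal scale = h·k = 1 × sec φ; at 46.4°, h = 1.000, k = 1.450, so h·k = 1.450.
True area = apparent / (areal scale) = 220000 / 1.450 ≈ 152000 km².

152000 km²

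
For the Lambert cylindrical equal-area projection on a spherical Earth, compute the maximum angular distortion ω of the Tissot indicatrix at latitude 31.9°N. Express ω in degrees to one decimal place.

The Lambert cylindrical equal-area projection is the cylindrical equal-area projection with its standard parallel at the equator (φ₀ = 0). For cylindrical equal-area with standard parallel φ₀, h = cos φ / cos φ₀ and k = cos φ₀ / cos φ, so h·k = 1.
At 31.9°: h = 0.8490, k = 1.178; principal scales a = 1.178, b = 0.8490.
sin(ω/2) = (a − b)/(a + b) = 0.3289/2.027 = 0.1623, so ω = 2 arcsin(0.1623) ≈ 18.7°.

18.7°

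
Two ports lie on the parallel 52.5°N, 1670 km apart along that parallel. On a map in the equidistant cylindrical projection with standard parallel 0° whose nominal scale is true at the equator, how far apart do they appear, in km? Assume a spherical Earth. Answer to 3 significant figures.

2740 km

In the plate carrée (x = Rλ, y = Rφ), meridians are true-scale (h = 1) and parallels are stretched by k = sec φ.
Along the parallel, k = sec 52.5° = 1/0.6088 = 1.643.
Map distance = 1670 × 1.643 ≈ 2740 km.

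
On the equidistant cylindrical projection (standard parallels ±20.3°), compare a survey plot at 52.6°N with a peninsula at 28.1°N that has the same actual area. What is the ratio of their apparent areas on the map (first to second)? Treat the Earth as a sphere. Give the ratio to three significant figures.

In the equirectangular projection with standard parallel φ₀ = 20.3° (x = Rλ cos φ₀, y = Rφ), meridians are true-scale (h = 1) and the parallel scale is k = cos φ₀ / cos φ.
Areal scale at 52.6°: h·k = 1.000 × 1.544 = 1.544.
Areal scale at 28.1°: h·k = 1.000 × 1.063 = 1.063.
Ratio = 1.544/1.063 ≈ 1.45.

1.45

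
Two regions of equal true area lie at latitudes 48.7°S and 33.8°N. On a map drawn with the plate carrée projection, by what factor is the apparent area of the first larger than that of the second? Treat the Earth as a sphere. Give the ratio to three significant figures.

1.26

In the plate carrée (x = Rλ, y = Rφ), meridians are true-scale (h = 1) and parallels are stretched by k = sec φ.
Areal scale at 48.7°: h·k = 1.000 × 1.515 = 1.515.
Areal scale at 33.8°: h·k = 1.000 × 1.203 = 1.203.
Ratio = 1.515/1.203 ≈ 1.26.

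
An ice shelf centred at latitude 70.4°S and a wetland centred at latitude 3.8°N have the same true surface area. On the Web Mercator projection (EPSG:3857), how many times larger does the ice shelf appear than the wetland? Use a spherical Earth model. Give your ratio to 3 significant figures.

8.85

On Mercator, area is exaggerated by sec²φ = 1/cos²φ.
At 70.4°: sec²(70.4°) = 1/0.3355² = 8.887.
At 3.8°: sec²(3.8°) = 1/0.9978² = 1.004.
Ratio = 8.887/1.004 = cos²(3.8°)/cos²(70.4°) ≈ 8.85.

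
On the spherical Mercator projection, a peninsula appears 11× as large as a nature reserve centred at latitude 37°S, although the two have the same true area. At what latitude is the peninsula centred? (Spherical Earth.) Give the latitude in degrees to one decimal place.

76.1°

On Mercator, (apparent₁)/(apparent₂) = sec²φ₁ / sec²φ₂ when true areas are equal.
cos²φ₂ / cos²φ₁ = 11  ⇒  cos φ₁ = cos 37° / √11 = 0.7986/3.317 = 0.2408.
φ₁ = arccos(0.2408) ≈ 76.1°.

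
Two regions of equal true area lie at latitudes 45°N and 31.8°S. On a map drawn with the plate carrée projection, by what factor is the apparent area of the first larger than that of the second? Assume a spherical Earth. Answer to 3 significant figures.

In the plate carrée (x = Rλ, y = Rφ), meridians are true-scale (h = 1) and parallels are stretched by k = sec φ.
Areal scale at 45°: h·k = 1.000 × 1.414 = 1.414.
Areal scale at 31.8°: h·k = 1.000 × 1.177 = 1.177.
Ratio = 1.414/1.177 ≈ 1.20.

1.20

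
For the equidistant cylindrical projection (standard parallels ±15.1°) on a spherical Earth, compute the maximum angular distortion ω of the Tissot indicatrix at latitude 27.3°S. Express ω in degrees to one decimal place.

The equidistant cylindrical projection with φ₀ = 15.1° has h = 1 (meridians true) and k = cos φ₀ / cos φ along parallels.
At 27.3°: h = 1.000, k = 1.086; principal scales a = 1.086, b = 1.000.
sin(ω/2) = (a − b)/(a + b) = 0.08649/2.086 = 0.04145, so ω = 2 arcsin(0.04145) ≈ 4.8°.

4.8°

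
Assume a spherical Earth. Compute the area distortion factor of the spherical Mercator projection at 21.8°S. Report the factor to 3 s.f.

1.16

Mercator is conformal, so the point scale is isotropic: h = k = sec φ = 1/cos φ.
Areal scale = k² = sec²φ = 1/cos²(21.8°) = 1/0.9285² = 1.160.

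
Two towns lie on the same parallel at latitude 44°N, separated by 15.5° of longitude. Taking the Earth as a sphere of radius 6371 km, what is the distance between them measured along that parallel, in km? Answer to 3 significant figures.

1240 km

Arc length along a parallel = R cos φ · Δλ (with Δλ in radians).
= 6371 × cos 44° × (15.5° × π/180) = 6371 × 0.7193 × 0.2705 ≈ 1240 km.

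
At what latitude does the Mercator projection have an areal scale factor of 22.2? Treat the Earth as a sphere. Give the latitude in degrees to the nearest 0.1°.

77.7°

Mercator areal scale is sec²φ.
sec²φ = 22.2  ⇒  cos²φ = 0.04505  ⇒  cos φ = 0.2122.
φ = arccos(0.2122) ≈ 77.7°.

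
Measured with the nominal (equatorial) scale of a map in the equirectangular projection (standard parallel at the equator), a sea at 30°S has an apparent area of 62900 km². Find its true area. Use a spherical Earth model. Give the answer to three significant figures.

54500 km²

Plate carrée maps x = Rλ, y = Rφ. The meridian scale is h = 1 and the parallel scale is k = 1/cos φ = sec φ.
Areal scale = h·k = 1 × sec φ; at 30°, h = 1.000, k = 1.155, so h·k = 1.155.
True area = apparent / (areal scale) = 62900 / 1.155 ≈ 54500 km².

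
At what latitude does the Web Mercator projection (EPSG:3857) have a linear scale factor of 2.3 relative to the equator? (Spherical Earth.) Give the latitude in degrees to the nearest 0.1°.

64.2°

Mercator scale is k = sec φ = 1/cos φ.
1/cos φ = 2.3  ⇒  cos φ = 0.4348  ⇒  φ = arccos(0.4348) ≈ 64.2°.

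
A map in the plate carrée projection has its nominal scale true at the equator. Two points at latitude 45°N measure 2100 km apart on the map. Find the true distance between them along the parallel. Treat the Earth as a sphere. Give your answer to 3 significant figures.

Plate carrée maps x = Rλ, y = Rφ. The meridian scale is h = 1 and the parallel scale is k = 1/cos φ = sec φ.
Along the parallel at 45°, map distances are exaggerated by k = sec 45° = 1.414.
True distance = 2100 / 1.414 = 2100 × cos 45° ≈ 1480 km.

1480 km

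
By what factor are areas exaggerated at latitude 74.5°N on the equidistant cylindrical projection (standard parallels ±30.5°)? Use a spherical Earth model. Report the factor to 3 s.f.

3.22

In the equirectangular projection with standard parallel φ₀ = 30.5° (x = Rλ cos φ₀, y = Rφ), meridians are true-scale (h = 1) and the parallel scale is k = cos φ₀ / cos φ.
Areal scale = h·k = 1 × cos φ₀ / cos φ; at 74.5°, h = 1.000, k = 3.224, so h·k = 3.224.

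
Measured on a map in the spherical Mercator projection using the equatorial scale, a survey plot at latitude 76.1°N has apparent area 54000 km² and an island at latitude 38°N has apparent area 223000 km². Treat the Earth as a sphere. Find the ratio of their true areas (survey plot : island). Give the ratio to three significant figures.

0.0225

Since Mercator area scale is 1/cos²φ, the true area equals the apparent area multiplied by cos²φ.
True area of survey plot: 54000 × cos²(76.1°) = 54000 × 0.05771 = 3116 km².
True area of island: 223000 × cos²(38°) = 223000 × 0.6210 = 138500 km².
Ratio = 3116 / 138500 ≈ 0.0225.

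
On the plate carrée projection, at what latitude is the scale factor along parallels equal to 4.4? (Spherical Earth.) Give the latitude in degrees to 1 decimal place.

76.9°

Plate carrée: h = 1, k = sec φ along parallels.
sec φ = 4.4  ⇒  cos φ = 0.2273  ⇒  φ ≈ 76.9°.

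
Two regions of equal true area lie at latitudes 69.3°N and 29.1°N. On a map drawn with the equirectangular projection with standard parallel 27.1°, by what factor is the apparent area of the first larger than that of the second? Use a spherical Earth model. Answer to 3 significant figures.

With standard parallel φ₀ = 27.1°, the equirectangular projection gives x = Rλ cos φ₀, y = Rφ, so h = 1 and k = cos 27.1° / cos φ.
Areal scale at 69.3°: h·k = 1.000 × 2.518 = 2.518.
Areal scale at 29.1°: h·k = 1.000 × 1.019 = 1.019.
Ratio = 2.518/1.019 ≈ 2.47.

2.47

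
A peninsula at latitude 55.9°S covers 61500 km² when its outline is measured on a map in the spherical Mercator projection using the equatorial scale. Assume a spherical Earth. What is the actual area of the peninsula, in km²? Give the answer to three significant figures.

The Mercator projection is conformal; its linear scale factor is the same in every direction and equals sec φ = 1/cos φ.
Areal scale = k² = sec²φ = 1/cos²(55.9°) = 1/0.5606² = 3.182.
True area = apparent / (areal scale) = 61500 / 3.182 ≈ 19300 km².

19300 km²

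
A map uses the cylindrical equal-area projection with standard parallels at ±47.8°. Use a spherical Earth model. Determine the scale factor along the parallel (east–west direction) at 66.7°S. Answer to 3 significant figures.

1.70

A cylindrical equal-area projection with standard parallel φ₀ has meridian scale h = cos φ / cos φ₀ and parallel scale k = cos φ₀ / cos φ (so areas are preserved, h·k = 1).
k = cos 47.8° / cos 66.7° = 0.6717/0.3955 = 1.698.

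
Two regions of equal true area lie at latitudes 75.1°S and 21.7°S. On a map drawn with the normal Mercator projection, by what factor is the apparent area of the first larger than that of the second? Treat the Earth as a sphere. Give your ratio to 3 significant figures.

13.1

Mercator is conformal with k = sec φ, so areal scale = k² = sec²φ.
At 75.1°: sec²(75.1°) = 1/0.2571² = 15.12.
At 21.7°: sec²(21.7°) = 1/0.9291² = 1.158.
Ratio = 15.12/1.158 = cos²(21.7°)/cos²(75.1°) ≈ 13.1.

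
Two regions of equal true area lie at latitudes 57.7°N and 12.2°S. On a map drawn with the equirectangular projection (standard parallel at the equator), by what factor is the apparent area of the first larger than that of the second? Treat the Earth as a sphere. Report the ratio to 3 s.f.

1.83

In the plate carrée (x = Rλ, y = Rφ), meridians are true-scale (h = 1) and parallels are stretched by k = sec φ.
Areal scale at 57.7°: h·k = 1.000 × 1.871 = 1.871.
Areal scale at 12.2°: h·k = 1.000 × 1.023 = 1.023.
Ratio = 1.871/1.023 ≈ 1.83.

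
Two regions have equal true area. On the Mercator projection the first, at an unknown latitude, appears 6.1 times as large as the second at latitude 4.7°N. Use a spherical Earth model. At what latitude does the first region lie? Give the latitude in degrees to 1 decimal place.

Mercator areal scale is sec²φ, so apparent-area ratio = sec²φ₁ / sec²φ₂ = cos²φ₂ / cos²φ₁.
cos²φ₂ / cos²φ₁ = 6.1  ⇒  cos φ₁ = cos 4.7° / √6.1 = 0.9966/2.470 = 0.4035.
φ₁ = arccos(0.4035) ≈ 66.2°.

66.2°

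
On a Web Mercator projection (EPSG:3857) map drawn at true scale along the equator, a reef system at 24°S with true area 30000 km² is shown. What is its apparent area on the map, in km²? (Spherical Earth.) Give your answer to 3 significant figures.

35900 km²

For Mercator, h = k = sec φ (a conformal cylindrical projection has a single point scale, 1/cos φ).
Areal scale = k² = sec²φ = 1/cos²(24°) = 1/0.9135² = 1.198.
Apparent area = 30000 × 1.198 ≈ 35900 km².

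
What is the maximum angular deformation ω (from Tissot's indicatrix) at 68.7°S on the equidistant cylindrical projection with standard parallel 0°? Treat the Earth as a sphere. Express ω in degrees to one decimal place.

Plate carrée maps x = Rλ, y = Rφ. The meridian scale is h = 1 and the parallel scale is k = 1/cos φ = sec φ.
At 68.7°: h = 1.000, k = 2.753; principal scales a = 2.753, b = 1.000.
sin(ω/2) = (a − b)/(a + b) = 1.753/3.753 = 0.4671, so ω = 2 arcsin(0.4671) ≈ 55.7°.

55.7°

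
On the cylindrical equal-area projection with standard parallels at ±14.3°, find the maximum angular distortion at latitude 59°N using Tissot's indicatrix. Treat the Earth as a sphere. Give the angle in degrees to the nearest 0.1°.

For cylindrical equal-area with standard parallel φ₀, h = cos φ / cos φ₀ and k = cos φ₀ / cos φ, so h·k = 1.
At 59°: h = 0.5315, k = 1.881; principal scales a = 1.881, b = 0.5315.
sin(ω/2) = (a − b)/(a + b) = 1.350/2.413 = 0.5595, so ω = 2 arcsin(0.5595) ≈ 68.0°.

68.0°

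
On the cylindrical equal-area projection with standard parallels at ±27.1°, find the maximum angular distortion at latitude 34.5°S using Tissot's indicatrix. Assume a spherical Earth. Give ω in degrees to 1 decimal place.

8.8°

A cylindrical equal-area projection with standard parallel φ₀ has meridian scale h = cos φ / cos φ₀ and parallel scale k = cos φ₀ / cos φ (so areas are preserved, h·k = 1).
At 34.5°: h = 0.9258, k = 1.080; principal scales a = 1.080, b = 0.9258.
sin(ω/2) = (a − b)/(a + b) = 0.1544/2.006 = 0.07698, so ω = 2 arcsin(0.07698) ≈ 8.8°.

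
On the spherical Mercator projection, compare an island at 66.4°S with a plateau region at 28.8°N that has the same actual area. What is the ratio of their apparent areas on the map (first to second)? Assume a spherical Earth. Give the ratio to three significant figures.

Mercator areal scale is sec²φ.
At 66.4°: sec²(66.4°) = 1/0.4003² = 6.239.
At 28.8°: sec²(28.8°) = 1/0.8763² = 1.302.
Ratio = 6.239/1.302 = cos²(28.8°)/cos²(66.4°) ≈ 4.79.

4.79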